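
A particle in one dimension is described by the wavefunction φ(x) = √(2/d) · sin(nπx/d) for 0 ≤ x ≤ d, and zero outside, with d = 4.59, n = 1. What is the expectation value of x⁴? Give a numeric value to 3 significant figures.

⟨x⁴⟩ = ∫ x⁴·|φ|² dx (integrals over the domain).
With sin²θ = (1 − cos2θ)/2 on 0 ≤ x ≤ d: ∫sin²(nπx/d) dx = d/2, ∫x·sin²(nπx/d) dx = d²/4, ∫x²·sin²(nπx/d) dx = d³·(1/6 − 1/(4n²π²)); higher powers xᵏ the same way, integrating xᵏ·cos(2nπx/d) by parts.
⟨x⁴⟩ = 50.635.

50.6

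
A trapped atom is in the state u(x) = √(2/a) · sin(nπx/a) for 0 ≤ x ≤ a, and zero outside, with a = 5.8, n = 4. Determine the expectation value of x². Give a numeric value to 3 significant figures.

⟨x²⟩ = ∫ x²·|u|² dx (integrals over the domain).
With sin²θ = (1 − cos2θ)/2 on 0 ≤ x ≤ a: ∫sin²(nπx/a) dx = a/2, ∫x·sin²(nπx/a) dx = a²/4, ∫x²·sin²(nπx/a) dx = a³·(1/6 − 1/(4n²π²)); higher powers xᵏ the same way, integrating xᵏ·cos(2nπx/a) by parts.
⟨x²⟩ = 11.107.

11.1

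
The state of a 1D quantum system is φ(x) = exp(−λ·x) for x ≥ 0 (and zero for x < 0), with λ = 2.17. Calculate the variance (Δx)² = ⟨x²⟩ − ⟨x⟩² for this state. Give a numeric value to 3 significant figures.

0.0531

Compute ⟨x⟩ and ⟨x²⟩ separately, then (Δx)² = ⟨x²⟩ − ⟨x⟩².
Every integrand reduces to terms xʲ·e^(−2λx) on [0, ∞); use ∫₀^∞ xʲ·e^(−2λx) dx = j!/(2λ)^(j+1).
Normalization: ∫|φ|² dx = 0.23041.
⟨x⟩ = 0.23041 and ⟨x²⟩ = 0.10618.
(Δx)² = 0.10618 − (0.23041)² = 0.053091.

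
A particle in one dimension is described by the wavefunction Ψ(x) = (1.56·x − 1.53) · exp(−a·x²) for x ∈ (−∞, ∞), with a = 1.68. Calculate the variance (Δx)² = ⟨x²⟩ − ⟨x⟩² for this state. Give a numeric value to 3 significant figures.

Compute ⟨x⟩ and ⟨x²⟩ separately, then (Δx)² = ⟨x²⟩ − ⟨x⟩².
Expand each integrand as polynomial × e^(−2ax²) and use ∫x^(2j)·e^(−2ax²) dx = (2j−1)!!/(4a)^j · √(π/(2a)), odd powers → 0; here √(π/(2a)) = 0.96695.
Normalization: ∫|Ψ|² dx = 2.6137.
⟨x⟩ = -0.26280 and ⟨x²⟩ = 0.18868.
(Δx)² = 0.18868 − (-0.26280)² = 0.11962.

0.120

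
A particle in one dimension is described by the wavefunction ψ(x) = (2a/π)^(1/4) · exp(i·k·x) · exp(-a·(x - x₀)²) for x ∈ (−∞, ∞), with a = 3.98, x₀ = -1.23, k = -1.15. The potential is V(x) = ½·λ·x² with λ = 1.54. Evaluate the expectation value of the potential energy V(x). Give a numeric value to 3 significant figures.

⟨V⟩ = ∫ V(x)·|ψ|² dx.
Gaussian moments (u = x − x₀): ∫u^(2j)·e^(−2au²) du = (2j−1)!!/(4a)^j · √(π/(2a)), odd powers integrate to 0; here √(π/(2a)) = 0.62823.
⟨V⟩ = 1.2133.

1.21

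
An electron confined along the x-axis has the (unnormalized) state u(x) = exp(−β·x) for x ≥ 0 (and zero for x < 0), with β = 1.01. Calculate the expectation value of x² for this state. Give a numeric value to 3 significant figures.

⟨x²⟩ = ∫ x²·|u|² dx / ∫|u|² dx (integrals over the domain).
Every integrand reduces to terms xʲ·e^(−2βx) on [0, ∞); use ∫₀^∞ xʲ·e^(−2βx) dx = j!/(2β)^(j+1).
State is unnormalized: ∫|u|² dx = 0.49505, and ∫u*·x²·u dx = 0.24265, so ⟨x²⟩ = 0.24265 / 0.49505.
⟨x²⟩ = 0.49015.

0.490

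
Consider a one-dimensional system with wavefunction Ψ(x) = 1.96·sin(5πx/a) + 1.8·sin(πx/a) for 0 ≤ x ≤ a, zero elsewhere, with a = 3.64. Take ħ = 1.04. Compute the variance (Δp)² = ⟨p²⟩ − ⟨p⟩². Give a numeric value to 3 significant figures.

Compute ⟨p⟩ and ⟨p²⟩ separately; (Δp)² = ⟨p²⟩ − ⟨p⟩².
d²/dx² sin(jπx/a) = −(jπ/a)²·sin(jπx/a); on 0 ≤ x ≤ a, ∫sin²(jπx/a) dx = a/2 and ∫sin(jπx/a)·sin(lπx/a) dx = 0 for j ≠ l, so only diagonal terms survive in ∫|Ψ|² and ∫Ψ·Ψ″; ∫Ψ·Ψ′ dx = [Ψ²/2] between the walls = 0.
Normalization: ∫|Ψ|² dx = 12.889.
⟨p⟩ = 0.0000 and ⟨p²⟩ = 11.295.
(Δp)² = 11.295 − (0.0000)² = 11.295.

11.3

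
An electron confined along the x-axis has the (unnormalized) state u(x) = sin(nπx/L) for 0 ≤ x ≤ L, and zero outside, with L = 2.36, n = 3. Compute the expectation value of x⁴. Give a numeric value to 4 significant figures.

⟨x⁴⟩ = ∫ x⁴·|u|² dx / ∫|u|² dx (integrals over the domain).
With sin²θ = (1 − cos2θ)/2 on 0 ≤ x ≤ L: ∫sin²(nπx/L) dx = L/2, ∫x·sin²(nπx/L) dx = L²/4, ∫x²·sin²(nπx/L) dx = L³·(1/6 − 1/(4n²π²)); higher powers xᵏ the same way, integrating xᵏ·cos(2nπx/L) by parts.
State is unnormalized: ∫|u|² dx = 1.1800, and ∫u*·x⁴·u dx = 6.9157, so ⟨x⁴⟩ = 6.9157 / 1.1800.
⟨x⁴⟩ = 5.8608.

5.861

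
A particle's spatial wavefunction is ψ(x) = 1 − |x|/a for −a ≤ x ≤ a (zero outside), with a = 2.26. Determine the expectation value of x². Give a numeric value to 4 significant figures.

⟨x²⟩ = ∫ x²·|ψ|² dx / ∫|ψ|² dx (integrals over the domain).
ψ is even, so ∫ over [−a, a] = 2∫₀ᵃ with ψ = 1 − x/a there: ∫₀ᵃ (1 − x/a)² dx = a/3, ∫₀ᵃ x²(1 − x/a)² dx = a³/30, ∫₀ᵃ x⁴(1 − x/a)² dx = a⁵/105.
State is unnormalized: ∫|ψ|² dx = 1.5067, and ∫ψ*·x²·ψ dx = 0.76955, so ⟨x²⟩ = 0.76955 / 1.5067.
⟨x²⟩ = 0.51076.

0.5108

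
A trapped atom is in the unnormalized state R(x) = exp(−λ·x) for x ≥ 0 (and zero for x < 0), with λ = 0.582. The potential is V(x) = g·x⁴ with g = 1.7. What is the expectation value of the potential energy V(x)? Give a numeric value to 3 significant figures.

22.2

⟨V⟩ = ∫ V(x)·|R|² dx / ∫|R|² dx.
Every integrand reduces to terms xʲ·e^(−2λx) on [0, ∞); use ∫₀^∞ xʲ·e^(−2λx) dx = j!/(2λ)^(j+1).
State is unnormalized: ∫|R|² dx = 0.85911, and ∫R*·V(x)·R dx = 19.094, so ⟨V⟩ = 19.094 / 0.85911.
⟨V⟩ = 22.225.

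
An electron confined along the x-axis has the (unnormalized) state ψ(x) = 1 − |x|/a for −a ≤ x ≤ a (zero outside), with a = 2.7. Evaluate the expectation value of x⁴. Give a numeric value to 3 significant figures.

1.52

⟨x⁴⟩ = ∫ x⁴·|ψ|² dx / ∫|ψ|² dx (integrals over the domain).
ψ is even, so ∫ over [−a, a] = 2∫₀ᵃ with ψ = 1 − x/a there: ∫₀ᵃ (1 − x/a)² dx = a/3, ∫₀ᵃ x²(1 − x/a)² dx = a³/30, ∫₀ᵃ x⁴(1 − x/a)² dx = a⁵/105.
State is unnormalized: ∫|ψ|² dx = 1.8000, and ∫ψ*·x⁴·ψ dx = 2.7331, so ⟨x⁴⟩ = 2.7331 / 1.8000.
⟨x⁴⟩ = 1.5184.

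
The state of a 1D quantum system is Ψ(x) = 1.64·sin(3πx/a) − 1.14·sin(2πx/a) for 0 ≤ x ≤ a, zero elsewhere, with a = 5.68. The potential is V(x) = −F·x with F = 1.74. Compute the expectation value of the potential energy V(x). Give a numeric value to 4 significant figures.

-6.744

⟨V⟩ = ∫ V(x)·|Ψ|² dx / ∫|Ψ|² dx.
On 0 ≤ x ≤ a (j ≠ l): ∫sin²(jπx/a) dx = a/2, ∫sin(jπx/a)·sin(lπx/a) dx = 0; diagonal moments ∫x·sin²(jπx/a) dx = a²/4, ∫x²·sin²(jπx/a) dx = a³·(1/6 − 1/(4j²π²)); cross terms ∫x·sin(jπx/a)·sin(lπx/a) dx = 0 for j + l even and −4jla²/(π²(j² − l²)²) for j + l odd, ∫x²·sin(jπx/a)·sin(lπx/a) dx = (−1)^(j+l)·4jla³/(π²(j² − l²)²); higher powers the same way via product-to-sum and parts.
State is unnormalized: ∫|Ψ|² dx = 11.329, and ∫Ψ*·V(x)·Ψ dx = -76.402, so ⟨V⟩ = -76.402 / 11.329.
⟨V⟩ = -6.7438.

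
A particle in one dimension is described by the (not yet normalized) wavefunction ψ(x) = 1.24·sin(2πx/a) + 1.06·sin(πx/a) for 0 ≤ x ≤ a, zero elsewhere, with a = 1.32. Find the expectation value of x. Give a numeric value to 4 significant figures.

0.4251

⟨x⟩ = ∫ x·|ψ|² dx / ∫|ψ|² dx (integrals over the domain).
On 0 ≤ x ≤ a (j ≠ l): ∫sin²(jπx/a) dx = a/2, ∫sin(jπx/a)·sin(lπx/a) dx = 0; diagonal moments ∫x·sin²(jπx/a) dx = a²/4, ∫x²·sin²(jπx/a) dx = a³·(1/6 − 1/(4j²π²)); cross terms ∫x·sin(jπx/a)·sin(lπx/a) dx = 0 for j + l even and −4jla²/(π²(j² − l²)²) for j + l odd, ∫x²·sin(jπx/a)·sin(lπx/a) dx = (−1)^(j+l)·4jla³/(π²(j² − l²)²); higher powers the same way via product-to-sum and parts.
State is unnormalized: ∫|ψ|² dx = 1.7564, and ∫ψ*·x·ψ dx = 0.74669, so ⟨x⟩ = 0.74669 / 1.7564.
⟨x⟩ = 0.42513.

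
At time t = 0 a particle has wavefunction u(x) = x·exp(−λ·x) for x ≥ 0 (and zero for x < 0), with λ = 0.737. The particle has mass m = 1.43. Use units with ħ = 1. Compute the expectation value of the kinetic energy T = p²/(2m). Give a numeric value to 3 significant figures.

T = −(ħ²/2m) d²/dx², so ⟨T⟩ = −(ħ²/2m) ∫ u*·u'' dx / ∫|u|² dx; with m = 1.43.
Differentiate x·exp(−λ·x) with the product rule; every integrand then reduces to terms xʲ·e^(−2λx) on [0, ∞), with ∫₀^∞ xʲ·e^(−2λx) dx = j!/(2λ)^(j+1).
State is unnormalized: ∫|u|² dx = 0.62451, and ∫u*·(−ħ²/2m · u'') dx = 0.11861, so ⟨T⟩ = 0.11861 / 0.62451.
⟨T⟩ = 0.18992.

0.190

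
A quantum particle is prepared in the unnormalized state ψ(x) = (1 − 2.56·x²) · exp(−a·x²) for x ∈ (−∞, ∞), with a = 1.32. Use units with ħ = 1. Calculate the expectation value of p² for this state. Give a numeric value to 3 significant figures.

p² ψ = −ħ² d²ψ/dx²; ⟨p²⟩ = −ħ² ∫ ψ*·ψ'' dx / ∫|ψ|² dx.
Expand each integrand as polynomial × e^(−2ax²) and use ∫x^(2j)·e^(−2ax²) dx = (2j−1)!!/(4a)^j · √(π/(2a)), odd powers → 0; here √(π/(2a)) = 1.0909. Differentiate with the product rule, d/dx e^(−ax²) = −2ax·e^(−ax²).
State is unnormalized: ∫|ψ|² dx = 0.80238, and ∫ψ*·(−ħ² ψ'') dx = 5.2058, so ⟨p²⟩ = 5.2058 / 0.80238.
⟨p²⟩ = 6.4879.

6.49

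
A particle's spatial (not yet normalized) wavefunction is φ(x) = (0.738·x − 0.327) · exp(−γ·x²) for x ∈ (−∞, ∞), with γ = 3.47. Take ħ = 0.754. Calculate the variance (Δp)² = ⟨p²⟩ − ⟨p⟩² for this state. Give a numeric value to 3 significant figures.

3.03

Compute ⟨p⟩ and ⟨p²⟩ separately; (Δp)² = ⟨p²⟩ − ⟨p⟩².
Expand each integrand as polynomial × e^(−2γx²) and use ∫x^(2j)·e^(−2γx²) dx = (2j−1)!!/(4γ)^j · √(π/(2γ)), odd powers → 0; here √(π/(2γ)) = 0.67281. Differentiate with the product rule, d/dx e^(−γx²) = −2γx·e^(−γx²).
Normalization: ∫|φ|² dx = 0.098344.
⟨p⟩ = 0.0000 and ⟨p²⟩ = 3.0319.
(Δp)² = 3.0319 − (0.0000)² = 3.0319.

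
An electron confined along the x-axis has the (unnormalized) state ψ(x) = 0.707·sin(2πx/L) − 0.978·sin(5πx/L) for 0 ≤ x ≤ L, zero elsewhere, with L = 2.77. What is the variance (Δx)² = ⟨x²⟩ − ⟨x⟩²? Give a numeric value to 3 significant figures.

0.594

Compute ⟨x⟩ and ⟨x²⟩ separately, then (Δx)² = ⟨x²⟩ − ⟨x⟩².
On 0 ≤ x ≤ L (j ≠ l): ∫sin²(jπx/L) dx = L/2, ∫sin(jπx/L)·sin(lπx/L) dx = 0; diagonal moments ∫x·sin²(jπx/L) dx = L²/4, ∫x²·sin²(jπx/L) dx = L³·(1/6 − 1/(4j²π²)); cross terms ∫x·sin(jπx/L)·sin(lπx/L) dx = 0 for j + l even and −4jlL²/(π²(j² − l²)²) for j + l odd, ∫x²·sin(jπx/L)·sin(lπx/L) dx = (−1)^(j+l)·4jlL³/(π²(j² − l²)²); higher powers the same way via product-to-sum and parts.
Normalization: ∫|ψ|² dx = 2.0170.
⟨x⟩ = 1.4333 and ⟨x²⟩ = 2.6480.
(Δx)² = 2.6480 − (1.4333)² = 0.59351.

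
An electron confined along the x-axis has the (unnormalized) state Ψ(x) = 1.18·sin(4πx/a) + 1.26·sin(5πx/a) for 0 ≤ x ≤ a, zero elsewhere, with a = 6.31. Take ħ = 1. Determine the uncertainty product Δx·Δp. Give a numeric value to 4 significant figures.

2.897

Δx = √(⟨x²⟩−⟨x⟩²), Δp = √(⟨p²⟩−⟨p⟩²).
On 0 ≤ x ≤ a (j ≠ l): ∫sin²(jπx/a) dx = a/2, ∫sin(jπx/a)·sin(lπx/a) dx = 0; diagonal moments ∫x·sin²(jπx/a) dx = a²/4, ∫x²·sin²(jπx/a) dx = a³·(1/6 − 1/(4j²π²)); cross terms ∫x·sin(jπx/a)·sin(lπx/a) dx = 0 for j + l even and −4jla²/(π²(j² − l²)²) for j + l odd, ∫x²·sin(jπx/a)·sin(lπx/a) dx = (−1)^(j+l)·4jla³/(π²(j² − l²)²); higher powers the same way via product-to-sum and parts. d²/dx² sin(jπx/a) = −(jπ/a)²·sin(jπx/a); on 0 ≤ x ≤ a, ∫sin²(jπx/a) dx = a/2 and ∫sin(jπx/a)·sin(lπx/a) dx = 0 for j ≠ l, so only diagonal terms survive in ∫|Ψ|² and ∫Ψ·Ψ″; ∫Ψ·Ψ′ dx = [Ψ²/2] between the walls = 0.
Normalization: ∫|Ψ|² dx = 9.4019.
⟨x⟩ = 1.8948, ⟨x²⟩ = 5.2184 ⇒ Δx = 1.2760.
⟨p⟩ = 0.0000, ⟨p²⟩ = 5.1546 ⇒ Δp = 2.2704.
Δx·Δp = 2.8969.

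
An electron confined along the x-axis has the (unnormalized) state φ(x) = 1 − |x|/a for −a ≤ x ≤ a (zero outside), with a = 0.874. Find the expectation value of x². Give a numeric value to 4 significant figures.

⟨x²⟩ = ∫ x²·|φ|² dx / ∫|φ|² dx (integrals over the domain).
φ is even, so ∫ over [−a, a] = 2∫₀ᵃ with φ = 1 − x/a there: ∫₀ᵃ (1 − x/a)² dx = a/3, ∫₀ᵃ x²(1 − x/a)² dx = a³/30, ∫₀ᵃ x⁴(1 − x/a)² dx = a⁵/105.
State is unnormalized: ∫|φ|² dx = 0.58267, and ∫φ*·x²·φ dx = 0.044509, so ⟨x²⟩ = 0.044509 / 0.58267.
⟨x²⟩ = 0.076388.

0.07639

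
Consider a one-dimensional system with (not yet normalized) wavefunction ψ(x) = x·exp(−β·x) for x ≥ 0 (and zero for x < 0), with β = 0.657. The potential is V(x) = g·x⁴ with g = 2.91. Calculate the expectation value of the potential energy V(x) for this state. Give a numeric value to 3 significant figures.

⟨V⟩ = ∫ V(x)·|ψ|² dx / ∫|ψ|² dx.
Every integrand reduces to terms xʲ·e^(−2βx) on [0, ∞); use ∫₀^∞ xʲ·e^(−2βx) dx = j!/(2β)^(j+1).
State is unnormalized: ∫|ψ|² dx = 0.88154, and ∫ψ*·V(x)·ψ dx = 309.78, so ⟨V⟩ = 309.78 / 0.88154.
⟨V⟩ = 351.41.

351.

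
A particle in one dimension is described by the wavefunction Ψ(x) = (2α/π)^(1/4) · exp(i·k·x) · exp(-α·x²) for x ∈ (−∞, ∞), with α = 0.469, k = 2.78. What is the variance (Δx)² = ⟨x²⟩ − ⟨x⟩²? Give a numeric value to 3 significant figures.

Compute ⟨x⟩ and ⟨x²⟩ separately, then (Δx)² = ⟨x²⟩ − ⟨x⟩².
Gaussian moments: ∫x^(2j)·e^(−2αx²) dx = (2j−1)!!/(4α)^j · √(π/(2α)), odd powers integrate to 0; here √(π/(2α)) = 1.8301.
⟨x⟩ = 0.0000 and ⟨x²⟩ = 0.53305.
(Δx)² = 0.53305 − (0.0000)² = 0.53305.

0.533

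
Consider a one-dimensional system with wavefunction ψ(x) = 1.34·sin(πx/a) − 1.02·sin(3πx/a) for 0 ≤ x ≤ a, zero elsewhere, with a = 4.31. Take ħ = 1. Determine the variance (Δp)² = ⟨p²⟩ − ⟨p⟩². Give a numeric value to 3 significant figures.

Compute ⟨p⟩ and ⟨p²⟩ separately; (Δp)² = ⟨p²⟩ − ⟨p⟩².
d²/dx² sin(jπx/a) = −(jπ/a)²·sin(jπx/a); on 0 ≤ x ≤ a, ∫sin²(jπx/a) dx = a/2 and ∫sin(jπx/a)·sin(lπx/a) dx = 0 for j ≠ l, so only diagonal terms survive in ∫|ψ|² and ∫ψ·ψ″; ∫ψ·ψ′ dx = [ψ²/2] between the walls = 0.
Normalization: ∫|ψ|² dx = 6.1116.
⟨p⟩ = 0.0000 and ⟨p²⟩ = 2.0906.
(Δp)² = 2.0906 − (0.0000)² = 2.0906.

2.09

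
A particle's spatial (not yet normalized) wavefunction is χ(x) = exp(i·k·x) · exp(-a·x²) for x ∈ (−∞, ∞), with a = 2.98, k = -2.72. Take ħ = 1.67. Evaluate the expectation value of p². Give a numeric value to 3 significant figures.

p² χ = −ħ² d²χ/dx²; ⟨p²⟩ = −ħ² ∫ χ*·χ'' dx / ∫|χ|² dx.
Gaussian moments: ∫x^(2j)·e^(−2ax²) dx = (2j−1)!!/(4a)^j · √(π/(2a)), odd powers integrate to 0; here √(π/(2a)) = 0.72603. Derivatives: χ′ = (ik − 2ax)·χ, χ″ = ((ik − 2ax)² − 2a)·χ; the odd-in-x pieces drop out.
State is unnormalized: ∫|χ|² dx = 0.72603, and ∫χ*·(−ħ² χ'') dx = 21.014, so ⟨p²⟩ = 21.014 / 0.72603.
⟨p²⟩ = 28.944.

28.9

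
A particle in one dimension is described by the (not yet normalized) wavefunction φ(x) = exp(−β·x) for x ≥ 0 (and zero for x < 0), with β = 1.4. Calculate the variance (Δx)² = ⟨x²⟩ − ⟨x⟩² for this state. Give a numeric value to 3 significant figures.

0.128

Compute ⟨x⟩ and ⟨x²⟩ separately, then (Δx)² = ⟨x²⟩ − ⟨x⟩².
Every integrand reduces to terms xʲ·e^(−2βx) on [0, ∞); use ∫₀^∞ xʲ·e^(−2βx) dx = j!/(2β)^(j+1).
Normalization: ∫|φ|² dx = 0.35714.
⟨x⟩ = 0.35714 and ⟨x²⟩ = 0.25510.
(Δx)² = 0.25510 − (0.35714)² = 0.12755.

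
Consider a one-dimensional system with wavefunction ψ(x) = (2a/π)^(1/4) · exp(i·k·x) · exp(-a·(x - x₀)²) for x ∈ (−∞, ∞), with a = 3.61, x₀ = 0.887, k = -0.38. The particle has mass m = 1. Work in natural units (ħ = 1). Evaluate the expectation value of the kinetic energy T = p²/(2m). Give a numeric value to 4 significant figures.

1.877

T = −(ħ²/2m) d²/dx², so ⟨T⟩ = −(ħ²/2m) ∫ ψ*·ψ'' dx; with m = 1.
Gaussian moments (u = x − x₀): ∫u^(2j)·e^(−2au²) du = (2j−1)!!/(4a)^j · √(π/(2a)), odd powers integrate to 0; here √(π/(2a)) = 0.65964. Derivatives: ψ′ = (ik − 2au)·ψ, ψ″ = ((ik − 2au)² − 2a)·ψ; the odd-in-u pieces drop out.
⟨T⟩ = 1.8772.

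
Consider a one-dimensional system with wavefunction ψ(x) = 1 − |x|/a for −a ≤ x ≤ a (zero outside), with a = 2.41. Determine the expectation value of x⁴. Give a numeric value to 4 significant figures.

0.9638

⟨x⁴⟩ = ∫ x⁴·|ψ|² dx / ∫|ψ|² dx (integrals over the domain).
ψ is even, so ∫ over [−a, a] = 2∫₀ᵃ with ψ = 1 − x/a there: ∫₀ᵃ (1 − x/a)² dx = a/3, ∫₀ᵃ x²(1 − x/a)² dx = a³/30, ∫₀ᵃ x⁴(1 − x/a)² dx = a⁵/105.
State is unnormalized: ∫|ψ|² dx = 1.6067, and ∫ψ*·x⁴·ψ dx = 1.5486, so ⟨x⁴⟩ = 1.5486 / 1.6067.
⟨x⁴⟩ = 0.96383.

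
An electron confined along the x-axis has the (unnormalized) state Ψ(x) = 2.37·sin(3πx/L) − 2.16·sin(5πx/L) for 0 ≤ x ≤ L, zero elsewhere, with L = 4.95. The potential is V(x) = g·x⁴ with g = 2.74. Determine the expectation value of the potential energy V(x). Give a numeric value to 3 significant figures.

186.

⟨V⟩ = ∫ V(x)·|Ψ|² dx / ∫|Ψ|² dx.
On 0 ≤ x ≤ L (j ≠ l): ∫sin²(jπx/L) dx = L/2, ∫sin(jπx/L)·sin(lπx/L) dx = 0; diagonal moments ∫x·sin²(jπx/L) dx = L²/4, ∫x²·sin²(jπx/L) dx = L³·(1/6 − 1/(4j²π²)); cross terms ∫x·sin(jπx/L)·sin(lπx/L) dx = 0 for j + l even and −4jlL²/(π²(j² − l²)²) for j + l odd, ∫x²·sin(jπx/L)·sin(lπx/L) dx = (−1)^(j+l)·4jlL³/(π²(j² − l²)²); higher powers the same way via product-to-sum and parts.
State is unnormalized: ∫|Ψ|² dx = 25.449, and ∫Ψ*·V(x)·Ψ dx = 4723.1, so ⟨V⟩ = 4723.1 / 25.449.
⟨V⟩ = 185.59.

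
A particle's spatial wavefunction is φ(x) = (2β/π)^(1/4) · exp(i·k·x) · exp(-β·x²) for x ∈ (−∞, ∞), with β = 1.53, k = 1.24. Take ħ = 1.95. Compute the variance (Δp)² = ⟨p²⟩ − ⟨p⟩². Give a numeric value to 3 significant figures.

Compute ⟨p⟩ and ⟨p²⟩ separately; (Δp)² = ⟨p²⟩ − ⟨p⟩².
Gaussian moments: ∫x^(2j)·e^(−2βx²) dx = (2j−1)!!/(4β)^j · √(π/(2β)), odd powers integrate to 0; here √(π/(2β)) = 1.0132. Derivatives: φ′ = (ik − 2βx)·φ, φ″ = ((ik − 2βx)² − 2β)·φ; the odd-in-x pieces drop out.
⟨p⟩ = 2.4180 and ⟨p²⟩ = 11.665.
(Δp)² = 11.665 − (2.4180)² = 5.8178.

5.82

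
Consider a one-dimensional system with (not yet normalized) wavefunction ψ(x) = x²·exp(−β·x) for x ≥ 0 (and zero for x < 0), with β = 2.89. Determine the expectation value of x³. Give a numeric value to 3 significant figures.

1.09

⟨x³⟩ = ∫ x³·|ψ|² dx / ∫|ψ|² dx (integrals over the domain).
Every integrand reduces to terms xʲ·e^(−2βx) on [0, ∞); use ∫₀^∞ xʲ·e^(−2βx) dx = j!/(2β)^(j+1).
State is unnormalized: ∫|ψ|² dx = 0.0037202, and ∫ψ*·x³·ψ dx = 0.0040458, so ⟨x³⟩ = 0.0040458 / 0.0037202.
⟨x³⟩ = 1.0875.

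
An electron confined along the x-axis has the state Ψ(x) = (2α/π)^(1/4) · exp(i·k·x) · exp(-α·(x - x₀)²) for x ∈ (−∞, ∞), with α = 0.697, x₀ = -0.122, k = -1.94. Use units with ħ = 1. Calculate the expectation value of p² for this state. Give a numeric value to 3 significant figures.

4.46

p² Ψ = −ħ² d²Ψ/dx²; ⟨p²⟩ = −ħ² ∫ Ψ*·Ψ'' dx.
Gaussian moments (u = x − x₀): ∫u^(2j)·e^(−2αu²) du = (2j−1)!!/(4α)^j · √(π/(2α)), odd powers integrate to 0; here √(π/(2α)) = 1.5012. Derivatives: Ψ′ = (ik − 2αu)·Ψ, Ψ″ = ((ik − 2αu)² − 2α)·Ψ; the odd-in-u pieces drop out.
⟨p²⟩ = 4.4606.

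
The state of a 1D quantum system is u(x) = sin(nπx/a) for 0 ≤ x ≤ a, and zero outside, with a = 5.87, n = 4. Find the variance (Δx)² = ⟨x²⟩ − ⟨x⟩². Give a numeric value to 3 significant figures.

2.76

Compute ⟨x⟩ and ⟨x²⟩ separately, then (Δx)² = ⟨x²⟩ − ⟨x⟩².
With sin²θ = (1 − cos2θ)/2 on 0 ≤ x ≤ a: ∫sin²(nπx/a) dx = a/2, ∫x·sin²(nπx/a) dx = a²/4, ∫x²·sin²(nπx/a) dx = a³·(1/6 − 1/(4n²π²)); higher powers xᵏ the same way, integrating xᵏ·cos(2nπx/a) by parts.
Normalization: ∫|u|² dx = 2.9350.
⟨x⟩ = 2.9350 and ⟨x²⟩ = 11.377.
(Δx)² = 11.377 − (2.9350)² = 2.7623.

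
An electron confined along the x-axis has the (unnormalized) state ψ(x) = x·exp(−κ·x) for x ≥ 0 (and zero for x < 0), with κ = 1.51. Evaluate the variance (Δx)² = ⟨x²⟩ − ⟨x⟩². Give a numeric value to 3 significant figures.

0.329

Compute ⟨x⟩ and ⟨x²⟩ separately, then (Δx)² = ⟨x²⟩ − ⟨x⟩².
Every integrand reduces to terms xʲ·e^(−2κx) on [0, ∞); use ∫₀^∞ xʲ·e^(−2κx) dx = j!/(2κ)^(j+1).
Normalization: ∫|ψ|² dx = 0.072612.
⟨x⟩ = 0.99338 and ⟨x²⟩ = 1.3157.
(Δx)² = 1.3157 − (0.99338)² = 0.32893.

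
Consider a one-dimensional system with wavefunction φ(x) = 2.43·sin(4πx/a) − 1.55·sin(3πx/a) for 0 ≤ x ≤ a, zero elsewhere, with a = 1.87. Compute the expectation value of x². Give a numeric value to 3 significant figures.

1.78

⟨x²⟩ = ∫ x²·|φ|² dx / ∫|φ|² dx (integrals over the domain).
On 0 ≤ x ≤ a (j ≠ l): ∫sin²(jπx/a) dx = a/2, ∫sin(jπx/a)·sin(lπx/a) dx = 0; diagonal moments ∫x·sin²(jπx/a) dx = a²/4, ∫x²·sin²(jπx/a) dx = a³·(1/6 − 1/(4j²π²)); cross terms ∫x·sin(jπx/a)·sin(lπx/a) dx = 0 for j + l even and −4jla²/(π²(j² − l²)²) for j + l odd, ∫x²·sin(jπx/a)·sin(lπx/a) dx = (−1)^(j+l)·4jla³/(π²(j² − l²)²); higher powers the same way via product-to-sum and parts.
State is unnormalized: ∫|φ|² dx = 7.7674, and ∫φ*·x²·φ dx = 13.838, so ⟨x²⟩ = 13.838 / 7.7674.
⟨x²⟩ = 1.7815.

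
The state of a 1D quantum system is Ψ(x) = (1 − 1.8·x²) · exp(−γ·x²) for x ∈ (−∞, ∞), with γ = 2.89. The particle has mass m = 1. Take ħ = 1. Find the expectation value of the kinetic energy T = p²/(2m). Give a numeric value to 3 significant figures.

T = −(ħ²/2m) d²/dx², so ⟨T⟩ = −(ħ²/2m) ∫ Ψ*·Ψ'' dx / ∫|Ψ|² dx; with m = 1.
Expand each integrand as polynomial × e^(−2γx²) and use ∫x^(2j)·e^(−2γx²) dx = (2j−1)!!/(4γ)^j · √(π/(2γ)), odd powers → 0; here √(π/(2γ)) = 0.73724. Differentiate with the product rule, d/dx e^(−γx²) = −2γx·e^(−γx²).
State is unnormalized: ∫|Ψ|² dx = 0.56128, and ∫Ψ*·(−ħ²/2m · Ψ'') dx = 1.5779, so ⟨T⟩ = 1.5779 / 0.56128.
⟨T⟩ = 2.8112.

2.81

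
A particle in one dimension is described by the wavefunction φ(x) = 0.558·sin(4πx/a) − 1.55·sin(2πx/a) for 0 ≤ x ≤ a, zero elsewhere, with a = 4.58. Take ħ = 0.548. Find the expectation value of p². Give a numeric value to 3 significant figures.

p² φ = −ħ² d²φ/dx²; ⟨p²⟩ = −ħ² ∫ φ*·φ'' dx / ∫|φ|² dx.
d²/dx² sin(jπx/a) = −(jπ/a)²·sin(jπx/a); on 0 ≤ x ≤ a, ∫sin²(jπx/a) dx = a/2 and ∫sin(jπx/a)·sin(lπx/a) dx = 0 for j ≠ l, so only diagonal terms survive in ∫|φ|² and ∫φ·φ″; ∫φ·φ′ dx = [φ²/2] between the walls = 0.
State is unnormalized: ∫|φ|² dx = 6.2147, and ∫φ*·(−ħ² φ'') dx = 4.7214, so ⟨p²⟩ = 4.7214 / 6.2147.
⟨p²⟩ = 0.75972.

0.760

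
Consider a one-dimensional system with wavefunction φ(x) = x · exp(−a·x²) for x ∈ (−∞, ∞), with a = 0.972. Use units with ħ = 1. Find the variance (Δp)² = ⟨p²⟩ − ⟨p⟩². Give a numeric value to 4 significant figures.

2.916

Compute ⟨p⟩ and ⟨p²⟩ separately; (Δp)² = ⟨p²⟩ − ⟨p⟩².
Expand each integrand as polynomial × e^(−2ax²) and use ∫x^(2j)·e^(−2ax²) dx = (2j−1)!!/(4a)^j · √(π/(2a)), odd powers → 0; here √(π/(2a)) = 1.2712. Differentiate with the product rule, d/dx e^(−ax²) = −2ax·e^(−ax²).
Normalization: ∫|φ|² dx = 0.32696.
⟨p⟩ = 0.0000 and ⟨p²⟩ = 2.9160.
(Δp)² = 2.9160 − (0.0000)² = 2.9160.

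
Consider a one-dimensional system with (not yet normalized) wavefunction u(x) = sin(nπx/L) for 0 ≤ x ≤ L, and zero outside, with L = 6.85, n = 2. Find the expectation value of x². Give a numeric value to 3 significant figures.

⟨x²⟩ = ∫ x²·|u|² dx / ∫|u|² dx (integrals over the domain).
With sin²θ = (1 − cos2θ)/2 on 0 ≤ x ≤ L: ∫sin²(nπx/L) dx = L/2, ∫x·sin²(nπx/L) dx = L²/4, ∫x²·sin²(nπx/L) dx = L³·(1/6 − 1/(4n²π²)); higher powers xᵏ the same way, integrating xᵏ·cos(2nπx/L) by parts.
State is unnormalized: ∫|u|² dx = 3.4250, and ∫u*·x²·u dx = 51.534, so ⟨x²⟩ = 51.534 / 3.4250.
⟨x²⟩ = 15.047.

15.0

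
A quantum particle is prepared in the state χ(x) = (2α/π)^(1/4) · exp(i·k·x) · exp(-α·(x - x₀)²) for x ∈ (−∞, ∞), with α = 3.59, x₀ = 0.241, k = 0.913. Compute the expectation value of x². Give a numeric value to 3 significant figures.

0.128

⟨x²⟩ = ∫ x²·|χ|² dx (integrals over the domain).
Gaussian moments (u = x − x₀): ∫u^(2j)·e^(−2αu²) du = (2j−1)!!/(4α)^j · √(π/(2α)), odd powers integrate to 0; here √(π/(2α)) = 0.66147.
⟨x²⟩ = 0.12772.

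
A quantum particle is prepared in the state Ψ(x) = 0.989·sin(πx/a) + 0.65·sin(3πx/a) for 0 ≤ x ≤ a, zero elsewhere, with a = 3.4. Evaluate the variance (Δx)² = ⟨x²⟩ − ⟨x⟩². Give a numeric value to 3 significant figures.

0.938

Compute ⟨x⟩ and ⟨x²⟩ separately, then (Δx)² = ⟨x²⟩ − ⟨x⟩².
On 0 ≤ x ≤ a (j ≠ l): ∫sin²(jπx/a) dx = a/2, ∫sin(jπx/a)·sin(lπx/a) dx = 0; diagonal moments ∫x·sin²(jπx/a) dx = a²/4, ∫x²·sin²(jπx/a) dx = a³·(1/6 − 1/(4j²π²)); cross terms ∫x·sin(jπx/a)·sin(lπx/a) dx = 0 for j + l even and −4jla²/(π²(j² − l²)²) for j + l odd, ∫x²·sin(jπx/a)·sin(lπx/a) dx = (−1)^(j+l)·4jla³/(π²(j² − l²)²); higher powers the same way via product-to-sum and parts.
Normalization: ∫|Ψ|² dx = 2.3811.
⟨x⟩ = 1.7000 and ⟨x²⟩ = 3.8279.
(Δx)² = 3.8279 − (1.7000)² = 0.93792.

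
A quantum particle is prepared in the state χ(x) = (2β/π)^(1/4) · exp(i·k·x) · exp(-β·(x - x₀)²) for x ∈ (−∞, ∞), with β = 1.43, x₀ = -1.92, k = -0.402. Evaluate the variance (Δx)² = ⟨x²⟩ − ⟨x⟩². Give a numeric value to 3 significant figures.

Compute ⟨x⟩ and ⟨x²⟩ separately, then (Δx)² = ⟨x²⟩ − ⟨x⟩².
Gaussian moments (u = x − x₀): ∫u^(2j)·e^(−2βu²) du = (2j−1)!!/(4β)^j · √(π/(2β)), odd powers integrate to 0; here √(π/(2β)) = 1.0481.
⟨x⟩ = -1.9200 and ⟨x²⟩ = 3.8612.
(Δx)² = 3.8612 − (-1.9200)² = 0.17483.

0.175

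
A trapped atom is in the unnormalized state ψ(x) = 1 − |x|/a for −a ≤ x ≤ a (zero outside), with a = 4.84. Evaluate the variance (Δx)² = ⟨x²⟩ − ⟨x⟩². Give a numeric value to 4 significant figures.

2.343

Compute ⟨x⟩ and ⟨x²⟩ separately, then (Δx)² = ⟨x²⟩ − ⟨x⟩².
ψ is even, so ∫ over [−a, a] = 2∫₀ᵃ with ψ = 1 − x/a there: ∫₀ᵃ (1 − x/a)² dx = a/3, ∫₀ᵃ x²(1 − x/a)² dx = a³/30, ∫₀ᵃ x⁴(1 − x/a)² dx = a⁵/105.
Normalization: ∫|ψ|² dx = 3.2267.
⟨x⟩ = 0.0000 and ⟨x²⟩ = 2.3426.
(Δx)² = 2.3426 − (0.0000)² = 2.3426.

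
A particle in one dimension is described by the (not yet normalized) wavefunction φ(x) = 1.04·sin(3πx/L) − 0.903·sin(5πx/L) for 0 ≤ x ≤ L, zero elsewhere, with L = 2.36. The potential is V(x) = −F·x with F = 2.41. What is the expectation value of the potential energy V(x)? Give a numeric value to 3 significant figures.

-2.84

⟨V⟩ = ∫ V(x)·|φ|² dx / ∫|φ|² dx.
On 0 ≤ x ≤ L (j ≠ l): ∫sin²(jπx/L) dx = L/2, ∫sin(jπx/L)·sin(lπx/L) dx = 0; diagonal moments ∫x·sin²(jπx/L) dx = L²/4, ∫x²·sin²(jπx/L) dx = L³·(1/6 − 1/(4j²π²)); cross terms ∫x·sin(jπx/L)·sin(lπx/L) dx = 0 for j + l even and −4jlL²/(π²(j² − l²)²) for j + l odd, ∫x²·sin(jπx/L)·sin(lπx/L) dx = (−1)^(j+l)·4jlL³/(π²(j² − l²)²); higher powers the same way via product-to-sum and parts.
State is unnormalized: ∫|φ|² dx = 2.2385, and ∫φ*·V(x)·φ dx = -6.3658, so ⟨V⟩ = -6.3658 / 2.2385.
⟨V⟩ = -2.8438.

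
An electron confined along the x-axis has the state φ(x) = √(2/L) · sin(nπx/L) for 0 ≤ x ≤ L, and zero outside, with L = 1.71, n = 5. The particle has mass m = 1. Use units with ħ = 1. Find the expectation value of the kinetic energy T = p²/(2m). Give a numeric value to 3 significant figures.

42.2

T = −(ħ²/2m) d²/dx², so ⟨T⟩ = −(ħ²/2m) ∫ φ*·φ'' dx; with m = 1.
d/dx sin(nπx/L) = (nπ/L)·cos(nπx/L) and d²/dx² sin(nπx/L) = −(nπ/L)²·sin(nπx/L); on 0 ≤ x ≤ L, ∫sin²(nπx/L) dx = L/2 and ∫sin(nπx/L)·cos(nπx/L) dx = 0.
⟨T⟩ = 42.191.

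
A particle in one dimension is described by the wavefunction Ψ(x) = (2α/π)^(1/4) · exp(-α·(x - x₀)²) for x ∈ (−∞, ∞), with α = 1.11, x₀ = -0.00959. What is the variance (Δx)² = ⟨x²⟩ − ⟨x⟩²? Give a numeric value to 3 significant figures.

Compute ⟨x⟩ and ⟨x²⟩ separately, then (Δx)² = ⟨x²⟩ − ⟨x⟩².
Gaussian moments (u = x − x₀): ∫u^(2j)·e^(−2αu²) du = (2j−1)!!/(4α)^j · √(π/(2α)), odd powers integrate to 0; here √(π/(2α)) = 1.1896.
⟨x⟩ = -0.0095900 and ⟨x²⟩ = 0.22532.
(Δx)² = 0.22532 − (-0.0095900)² = 0.22523.

0.225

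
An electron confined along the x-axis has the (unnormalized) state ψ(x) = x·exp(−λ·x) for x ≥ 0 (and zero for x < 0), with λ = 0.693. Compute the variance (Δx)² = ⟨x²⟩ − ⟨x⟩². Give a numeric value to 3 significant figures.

Compute ⟨x⟩ and ⟨x²⟩ separately, then (Δx)² = ⟨x²⟩ − ⟨x⟩².
Every integrand reduces to terms xʲ·e^(−2λx) on [0, ∞); use ∫₀^∞ xʲ·e^(−2λx) dx = j!/(2λ)^(j+1).
Normalization: ∫|ψ|² dx = 0.75117.
⟨x⟩ = 2.1645 and ⟨x²⟩ = 6.2468.
(Δx)² = 6.2468 − (2.1645)² = 1.5617.

1.56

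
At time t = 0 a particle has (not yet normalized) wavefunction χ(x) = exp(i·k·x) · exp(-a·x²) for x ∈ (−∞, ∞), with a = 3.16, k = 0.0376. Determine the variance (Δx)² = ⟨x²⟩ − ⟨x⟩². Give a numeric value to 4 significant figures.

Compute ⟨x⟩ and ⟨x²⟩ separately, then (Δx)² = ⟨x²⟩ − ⟨x⟩².
Gaussian moments: ∫x^(2j)·e^(−2ax²) dx = (2j−1)!!/(4a)^j · √(π/(2a)), odd powers integrate to 0; here √(π/(2a)) = 0.70504.
Normalization: ∫|χ|² dx = 0.70504.
⟨x⟩ = 0.0000 and ⟨x²⟩ = 0.079114.
(Δx)² = 0.079114 − (0.0000)² = 0.079114.

0.07911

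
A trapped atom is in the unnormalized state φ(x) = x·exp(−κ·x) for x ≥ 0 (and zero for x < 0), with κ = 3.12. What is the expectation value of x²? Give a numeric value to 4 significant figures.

0.3082

⟨x²⟩ = ∫ x²·|φ|² dx / ∫|φ|² dx (integrals over the domain).
Every integrand reduces to terms xʲ·e^(−2κx) on [0, ∞); use ∫₀^∞ xʲ·e^(−2κx) dx = j!/(2κ)^(j+1).
State is unnormalized: ∫|φ|² dx = 0.0082314, and ∫φ*·x²·φ dx = 0.0025368, so ⟨x²⟩ = 0.0025368 / 0.0082314.
⟨x²⟩ = 0.30819.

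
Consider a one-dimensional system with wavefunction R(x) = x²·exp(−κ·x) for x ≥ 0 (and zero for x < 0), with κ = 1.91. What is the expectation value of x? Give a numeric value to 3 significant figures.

⟨x⟩ = ∫ x·|R|² dx / ∫|R|² dx (integrals over the domain).
Every integrand reduces to terms xʲ·e^(−2κx) on [0, ∞); use ∫₀^∞ xʲ·e^(−2κx) dx = j!/(2κ)^(j+1).
State is unnormalized: ∫|R|² dx = 0.029505, and ∫R*·x·R dx = 0.038619, so ⟨x⟩ = 0.038619 / 0.029505.
⟨x⟩ = 1.3089.

1.31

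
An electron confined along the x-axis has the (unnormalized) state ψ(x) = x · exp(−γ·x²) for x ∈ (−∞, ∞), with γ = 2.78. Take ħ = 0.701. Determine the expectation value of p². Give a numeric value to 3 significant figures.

p² ψ = −ħ² d²ψ/dx²; ⟨p²⟩ = −ħ² ∫ ψ*·ψ'' dx / ∫|ψ|² dx.
Expand each integrand as polynomial × e^(−2γx²) and use ∫x^(2j)·e^(−2γx²) dx = (2j−1)!!/(4γ)^j · √(π/(2γ)), odd powers → 0; here √(π/(2γ)) = 0.75169. Differentiate with the product rule, d/dx e^(−γx²) = −2γx·e^(−γx²).
State is unnormalized: ∫|ψ|² dx = 0.067598, and ∫ψ*·(−ħ² ψ'') dx = 0.27704, so ⟨p²⟩ = 0.27704 / 0.067598.
⟨p²⟩ = 4.0983.

4.10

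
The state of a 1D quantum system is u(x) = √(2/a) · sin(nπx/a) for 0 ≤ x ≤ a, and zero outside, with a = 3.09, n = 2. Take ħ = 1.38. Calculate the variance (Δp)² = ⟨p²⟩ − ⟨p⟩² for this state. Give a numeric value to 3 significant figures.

7.87

Compute ⟨p⟩ and ⟨p²⟩ separately; (Δp)² = ⟨p²⟩ − ⟨p⟩².
d/dx sin(nπx/a) = (nπ/a)·cos(nπx/a) and d²/dx² sin(nπx/a) = −(nπ/a)²·sin(nπx/a); on 0 ≤ x ≤ a, ∫sin²(nπx/a) dx = a/2 and ∫sin(nπx/a)·cos(nπx/a) dx = 0.
⟨p⟩ = 0.0000 and ⟨p²⟩ = 7.8741.
(Δp)² = 7.8741 − (0.0000)² = 7.8741.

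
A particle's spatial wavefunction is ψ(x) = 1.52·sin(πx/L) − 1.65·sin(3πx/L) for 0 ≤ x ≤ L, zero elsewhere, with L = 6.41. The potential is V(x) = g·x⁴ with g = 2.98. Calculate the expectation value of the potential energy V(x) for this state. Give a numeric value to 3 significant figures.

⟨V⟩ = ∫ V(x)·|ψ|² dx / ∫|ψ|² dx.
On 0 ≤ x ≤ L (j ≠ l): ∫sin²(jπx/L) dx = L/2, ∫sin(jπx/L)·sin(lπx/L) dx = 0; diagonal moments ∫x·sin²(jπx/L) dx = L²/4, ∫x²·sin²(jπx/L) dx = L³·(1/6 − 1/(4j²π²)); cross terms ∫x·sin(jπx/L)·sin(lπx/L) dx = 0 for j + l even and −4jlL²/(π²(j² − l²)²) for j + l odd, ∫x²·sin(jπx/L)·sin(lπx/L) dx = (−1)^(j+l)·4jlL³/(π²(j² − l²)²); higher powers the same way via product-to-sum and parts.
State is unnormalized: ∫|ψ|² dx = 16.130, and ∫ψ*·V(x)·ψ dx = 7565.1, so ⟨V⟩ = 7565.1 / 16.130.
⟨V⟩ = 468.99.

469.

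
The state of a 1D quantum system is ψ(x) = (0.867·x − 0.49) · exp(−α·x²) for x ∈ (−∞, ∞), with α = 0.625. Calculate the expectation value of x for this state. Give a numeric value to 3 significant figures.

-0.628

⟨x⟩ = ∫ x·|ψ|² dx / ∫|ψ|² dx (integrals over the domain).
Expand each integrand as polynomial × e^(−2αx²) and use ∫x^(2j)·e^(−2αx²) dx = (2j−1)!!/(4α)^j · √(π/(2α)), odd powers → 0; here √(π/(2α)) = 1.5853.
State is unnormalized: ∫|ψ|² dx = 0.85731, and ∫ψ*·x·ψ dx = -0.53880, so ⟨x⟩ = -0.53880 / 0.85731.
⟨x⟩ = -0.62848.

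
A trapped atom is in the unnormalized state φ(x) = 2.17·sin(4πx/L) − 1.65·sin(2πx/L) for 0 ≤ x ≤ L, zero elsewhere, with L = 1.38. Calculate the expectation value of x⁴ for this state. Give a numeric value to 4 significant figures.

⟨x⁴⟩ = ∫ x⁴·|φ|² dx / ∫|φ|² dx (integrals over the domain).
On 0 ≤ x ≤ L (j ≠ l): ∫sin²(jπx/L) dx = L/2, ∫sin(jπx/L)·sin(lπx/L) dx = 0; diagonal moments ∫x·sin²(jπx/L) dx = L²/4, ∫x²·sin²(jπx/L) dx = L³·(1/6 − 1/(4j²π²)); cross terms ∫x·sin(jπx/L)·sin(lπx/L) dx = 0 for j + l even and −4jlL²/(π²(j² − l²)²) for j + l odd, ∫x²·sin(jπx/L)·sin(lπx/L) dx = (−1)^(j+l)·4jlL³/(π²(j² − l²)²); higher powers the same way via product-to-sum and parts.
State is unnormalized: ∫|φ|² dx = 5.1277, and ∫φ*·x⁴·φ dx = 2.1380, so ⟨x⁴⟩ = 2.1380 / 5.1277.
⟨x⁴⟩ = 0.41696.

0.4170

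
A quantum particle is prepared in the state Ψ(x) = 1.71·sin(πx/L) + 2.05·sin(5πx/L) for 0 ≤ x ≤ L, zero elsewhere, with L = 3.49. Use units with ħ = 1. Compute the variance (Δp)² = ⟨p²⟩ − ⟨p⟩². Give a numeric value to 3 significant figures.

12.3

Compute ⟨p⟩ and ⟨p²⟩ separately; (Δp)² = ⟨p²⟩ − ⟨p⟩².
d²/dx² sin(jπx/L) = −(jπ/L)²·sin(jπx/L); on 0 ≤ x ≤ L, ∫sin²(jπx/L) dx = L/2 and ∫sin(jπx/L)·sin(lπx/L) dx = 0 for j ≠ l, so only diagonal terms survive in ∫|Ψ|² and ∫Ψ·Ψ″; ∫Ψ·Ψ′ dx = [Ψ²/2] between the walls = 0.
Normalization: ∫|Ψ|² dx = 12.436.
⟨p⟩ = 0.0000 and ⟨p²⟩ = 12.278.
(Δp)² = 12.278 − (0.0000)² = 12.278.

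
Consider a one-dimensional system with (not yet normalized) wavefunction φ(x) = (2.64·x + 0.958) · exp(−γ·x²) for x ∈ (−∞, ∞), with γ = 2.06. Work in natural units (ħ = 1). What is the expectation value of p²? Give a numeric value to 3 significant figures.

4.04

p² φ = −ħ² d²φ/dx²; ⟨p²⟩ = −ħ² ∫ φ*·φ'' dx / ∫|φ|² dx.
Expand each integrand as polynomial × e^(−2γx²) and use ∫x^(2j)·e^(−2γx²) dx = (2j−1)!!/(4γ)^j · √(π/(2γ)), odd powers → 0; here √(π/(2γ)) = 0.87323. Differentiate with the product rule, d/dx e^(−γx²) = −2γx·e^(−γx²).
State is unnormalized: ∫|φ|² dx = 1.5400, and ∫φ*·(−ħ² φ'') dx = 6.2154, so ⟨p²⟩ = 6.2154 / 1.5400.
⟨p²⟩ = 4.0360.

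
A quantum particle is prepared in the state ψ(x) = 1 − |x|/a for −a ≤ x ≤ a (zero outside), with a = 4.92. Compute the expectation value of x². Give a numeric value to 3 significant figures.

2.42

⟨x²⟩ = ∫ x²·|ψ|² dx / ∫|ψ|² dx (integrals over the domain).
ψ is even, so ∫ over [−a, a] = 2∫₀ᵃ with ψ = 1 − x/a there: ∫₀ᵃ (1 − x/a)² dx = a/3, ∫₀ᵃ x²(1 − x/a)² dx = a³/30, ∫₀ᵃ x⁴(1 − x/a)² dx = a⁵/105.
State is unnormalized: ∫|ψ|² dx = 3.2800, and ∫ψ*·x²·ψ dx = 7.9397, so ⟨x²⟩ = 7.9397 / 3.2800.
⟨x²⟩ = 2.4206.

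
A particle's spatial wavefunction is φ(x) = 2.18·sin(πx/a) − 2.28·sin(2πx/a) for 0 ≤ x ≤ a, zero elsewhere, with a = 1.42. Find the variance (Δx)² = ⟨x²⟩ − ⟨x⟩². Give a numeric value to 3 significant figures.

Compute ⟨x⟩ and ⟨x²⟩ separately, then (Δx)² = ⟨x²⟩ − ⟨x⟩².
On 0 ≤ x ≤ a (j ≠ l): ∫sin²(jπx/a) dx = a/2, ∫sin(jπx/a)·sin(lπx/a) dx = 0; diagonal moments ∫x·sin²(jπx/a) dx = a²/4, ∫x²·sin²(jπx/a) dx = a³·(1/6 − 1/(4j²π²)); cross terms ∫x·sin(jπx/a)·sin(lπx/a) dx = 0 for j + l even and −4jla²/(π²(j² − l²)²) for j + l odd, ∫x²·sin(jπx/a)·sin(lπx/a) dx = (−1)^(j+l)·4jla³/(π²(j² − l²)²); higher powers the same way via product-to-sum and parts.
Normalization: ∫|φ|² dx = 7.0651.
⟨x⟩ = 0.96552 and ⟨x²⟩ = 0.97285.
(Δx)² = 0.97285 − (0.96552)² = 0.040613.

0.0406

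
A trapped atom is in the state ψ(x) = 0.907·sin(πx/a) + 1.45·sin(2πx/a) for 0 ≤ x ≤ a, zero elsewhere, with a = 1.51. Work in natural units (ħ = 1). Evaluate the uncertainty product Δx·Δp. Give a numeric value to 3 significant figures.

1.03

Δx = √(⟨x²⟩−⟨x⟩²), Δp = √(⟨p²⟩−⟨p⟩²).
On 0 ≤ x ≤ a (j ≠ l): ∫sin²(jπx/a) dx = a/2, ∫sin(jπx/a)·sin(lπx/a) dx = 0; diagonal moments ∫x·sin²(jπx/a) dx = a²/4, ∫x²·sin²(jπx/a) dx = a³·(1/6 − 1/(4j²π²)); cross terms ∫x·sin(jπx/a)·sin(lπx/a) dx = 0 for j + l even and −4jla²/(π²(j² − l²)²) for j + l odd, ∫x²·sin(jπx/a)·sin(lπx/a) dx = (−1)^(j+l)·4jla³/(π²(j² − l²)²); higher powers the same way via product-to-sum and parts. d²/dx² sin(jπx/a) = −(jπ/a)²·sin(jπx/a); on 0 ≤ x ≤ a, ∫sin²(jπx/a) dx = a/2 and ∫sin(jπx/a)·sin(lπx/a) dx = 0 for j ≠ l, so only diagonal terms survive in ∫|ψ|² and ∫ψ·ψ″; ∫ψ·ψ′ dx = [ψ²/2] between the walls = 0.
Normalization: ∫|ψ|² dx = 2.2085.
⟨x⟩ = 0.51043, ⟨x²⟩ = 0.33748 ⇒ Δx = 0.27740.
⟨p⟩ = 0.0000, ⟨p²⟩ = 13.662 ⇒ Δp = 3.6963.
Δx·Δp = 1.0253.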